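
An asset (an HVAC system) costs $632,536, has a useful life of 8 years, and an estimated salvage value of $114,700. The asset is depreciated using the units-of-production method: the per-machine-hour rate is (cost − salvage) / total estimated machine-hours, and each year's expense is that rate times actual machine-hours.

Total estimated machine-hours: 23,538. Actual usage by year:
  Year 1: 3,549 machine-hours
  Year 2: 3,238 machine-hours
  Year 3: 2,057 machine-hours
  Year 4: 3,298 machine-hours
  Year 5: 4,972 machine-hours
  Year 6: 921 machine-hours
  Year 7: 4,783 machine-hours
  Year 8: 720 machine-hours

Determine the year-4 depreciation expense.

$72,556

Depreciable base = $632,536 − $114,700 = $517,836.
Rate = $517,836 / 23,538 machine-hours = $22 per machine-hour.
Year 1: 3,549 × $22 = $78,078. Book value $554,458.
Year 2: 3,238 × $22 = $71,236. Book value $483,222.
Year 3: 2,057 × $22 = $45,254. Book value $437,968.
Year 4: 3,298 × $22 = $72,556. Book value $365,412.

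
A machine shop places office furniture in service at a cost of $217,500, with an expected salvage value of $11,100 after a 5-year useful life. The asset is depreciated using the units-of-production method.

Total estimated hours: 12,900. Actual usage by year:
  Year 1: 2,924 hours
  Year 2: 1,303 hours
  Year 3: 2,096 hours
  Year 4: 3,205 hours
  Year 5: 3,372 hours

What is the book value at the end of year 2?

$149,868

Depreciable base = $217,500 − $11,100 = $206,400.
Rate = $206,400 / 12,900 hours = $16 per hour.
Year 1: 2,924 × $16 = $46,784. Book value $170,716.
Year 2: 1,303 × $16 = $20,848. Book value $149,868.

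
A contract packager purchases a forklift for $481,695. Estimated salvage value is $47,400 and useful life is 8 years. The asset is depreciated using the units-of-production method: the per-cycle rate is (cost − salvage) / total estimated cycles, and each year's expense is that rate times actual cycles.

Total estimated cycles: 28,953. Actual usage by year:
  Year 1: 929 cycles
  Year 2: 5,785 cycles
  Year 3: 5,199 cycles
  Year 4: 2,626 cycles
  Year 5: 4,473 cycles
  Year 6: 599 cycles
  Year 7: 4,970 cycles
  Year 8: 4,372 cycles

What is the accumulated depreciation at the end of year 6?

$294,165

Depreciable base = $481,695 − $47,400 = $434,295.
Rate = $434,295 / 28,953 cycles = $15 per cycle.
Year 1: 929 × $15 = $13,935. Book value $467,760.
Year 2: 5,785 × $15 = $86,775. Book value $380,985.
Year 3: 5,199 × $15 = $77,985. Book value $303,000.
Year 4: 2,626 × $15 = $39,390. Book value $263,610.
Year 5: 4,473 × $15 = $67,095. Book value $196,515.
Year 6: 599 × $15 = $8,985. Book value $187,530.
Accumulated through year 6 = $481,695 − $187,530 = $294,165.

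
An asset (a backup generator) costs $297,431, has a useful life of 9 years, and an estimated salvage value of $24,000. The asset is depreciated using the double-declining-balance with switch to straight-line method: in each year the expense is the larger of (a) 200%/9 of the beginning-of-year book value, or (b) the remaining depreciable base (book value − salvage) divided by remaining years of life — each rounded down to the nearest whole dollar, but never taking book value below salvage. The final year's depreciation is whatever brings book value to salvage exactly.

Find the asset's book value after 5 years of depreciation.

$84,658

Depreciable base = $297,431 − $24,000 = $273,431.
Year 1: DB = ⌊$297,431 × 200%/9⌋ = $66,095; SL = ⌊$273,431/9⌋ = $30,381 → take DB $66,095. Book value $231,336.
Year 2: DB = ⌊$231,336 × 200%/9⌋ = $51,408; SL = ⌊$207,336/8⌋ = $25,917 → take DB $51,408. Book value $179,928.
Year 3: DB = ⌊$179,928 × 200%/9⌋ = $39,984; SL = ⌊$155,928/7⌋ = $22,275 → take DB $39,984. Book value $139,944.
Year 4: DB = ⌊$139,944 × 200%/9⌋ = $31,098; SL = ⌊$115,944/6⌋ = $19,324 → take DB $31,098. Book value $108,846.
Year 5: DB = ⌊$108,846 × 200%/9⌋ = $24,188; SL = ⌊$84,846/5⌋ = $16,969 → take DB $24,188. Book value $84,658.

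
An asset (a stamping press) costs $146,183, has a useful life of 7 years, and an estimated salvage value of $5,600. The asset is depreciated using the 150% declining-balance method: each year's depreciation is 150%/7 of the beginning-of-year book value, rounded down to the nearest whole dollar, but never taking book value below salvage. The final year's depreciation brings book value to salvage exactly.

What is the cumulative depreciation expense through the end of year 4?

$90,468

Depreciable base = $146,183 − $5,600 = $140,583.
Year 1: ⌊$146,183 × 150%/7⌋ = $31,324. Book value $114,859.
Year 2: ⌊$114,859 × 150%/7⌋ = $24,612. Book value $90,247.
Year 3: ⌊$90,247 × 150%/7⌋ = $19,338. Book value $70,909.
Year 4: ⌊$70,909 × 150%/7⌋ = $15,194. Book value $55,715.
Accumulated through year 4 = $146,183 − $55,715 = $90,468.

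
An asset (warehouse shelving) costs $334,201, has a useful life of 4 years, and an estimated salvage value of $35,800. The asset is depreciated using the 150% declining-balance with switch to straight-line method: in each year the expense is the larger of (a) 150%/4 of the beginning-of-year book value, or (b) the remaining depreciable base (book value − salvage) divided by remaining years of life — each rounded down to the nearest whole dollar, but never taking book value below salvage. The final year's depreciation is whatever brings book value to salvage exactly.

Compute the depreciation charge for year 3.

Depreciable base = $334,201 − $35,800 = $298,401.
Year 1: DB = ⌊$334,201 × 150%/4⌋ = $125,325; SL = ⌊$298,401/4⌋ = $74,600 → take DB $125,325. Book value $208,876.
Year 2: DB = ⌊$208,876 × 150%/4⌋ = $78,328; SL = ⌊$173,076/3⌋ = $57,692 → take DB $78,328. Book value $130,548.
Year 3: DB = ⌊$130,548 × 150%/4⌋ = $48,955; SL = ⌊$94,748/2⌋ = $47,374 → take DB $48,955. Book value $81,593.

$48,955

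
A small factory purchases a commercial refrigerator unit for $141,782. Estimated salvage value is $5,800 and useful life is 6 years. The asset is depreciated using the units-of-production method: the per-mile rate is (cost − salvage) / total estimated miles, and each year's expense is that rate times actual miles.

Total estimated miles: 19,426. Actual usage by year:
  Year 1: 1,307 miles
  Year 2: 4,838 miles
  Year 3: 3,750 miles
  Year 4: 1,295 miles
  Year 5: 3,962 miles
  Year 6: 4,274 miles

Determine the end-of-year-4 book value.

Depreciable base = $141,782 − $5,800 = $135,982.
Rate = $135,982 / 19,426 miles = $7 per mile.
Year 1: 1,307 × $7 = $9,149. Book value $132,633.
Year 2: 4,838 × $7 = $33,866. Book value $98,767.
Year 3: 3,750 × $7 = $26,250. Book value $72,517.
Year 4: 1,295 × $7 = $9,065. Book value $63,452.

$63,452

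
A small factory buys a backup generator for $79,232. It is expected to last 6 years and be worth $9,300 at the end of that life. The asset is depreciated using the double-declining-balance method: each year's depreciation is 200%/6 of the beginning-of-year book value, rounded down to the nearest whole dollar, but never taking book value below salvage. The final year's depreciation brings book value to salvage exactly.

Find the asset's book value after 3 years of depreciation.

$23,477

Depreciable base = $79,232 − $9,300 = $69,932.
Year 1: ⌊$79,232 × 200%/6⌋ = $26,410. Book value $52,822.
Year 2: ⌊$52,822 × 200%/6⌋ = $17,607. Book value $35,215.
Year 3: ⌊$35,215 × 200%/6⌋ = $11,738. Book value $23,477.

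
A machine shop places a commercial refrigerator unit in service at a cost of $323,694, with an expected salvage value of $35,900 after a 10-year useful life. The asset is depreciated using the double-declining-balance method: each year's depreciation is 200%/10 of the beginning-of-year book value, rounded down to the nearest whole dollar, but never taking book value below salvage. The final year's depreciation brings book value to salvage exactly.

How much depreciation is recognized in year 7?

Depreciable base = $323,694 − $35,900 = $287,794.
Year 1: ⌊$323,694 × 200%/10⌋ = $64,738. Book value $258,956.
Year 2: ⌊$258,956 × 200%/10⌋ = $51,791. Book value $207,165.
Year 3: ⌊$207,165 × 200%/10⌋ = $41,433. Book value $165,732.
Year 4: ⌊$165,732 × 200%/10⌋ = $33,146. Book value $132,586.
Year 5: ⌊$132,586 × 200%/10⌋ = $26,517. Book value $106,069.
Year 6: ⌊$106,069 × 200%/10⌋ = $21,213. Book value $84,856.
Year 7: ⌊$84,856 × 200%/10⌋ = $16,971. Book value $67,885.

$16,971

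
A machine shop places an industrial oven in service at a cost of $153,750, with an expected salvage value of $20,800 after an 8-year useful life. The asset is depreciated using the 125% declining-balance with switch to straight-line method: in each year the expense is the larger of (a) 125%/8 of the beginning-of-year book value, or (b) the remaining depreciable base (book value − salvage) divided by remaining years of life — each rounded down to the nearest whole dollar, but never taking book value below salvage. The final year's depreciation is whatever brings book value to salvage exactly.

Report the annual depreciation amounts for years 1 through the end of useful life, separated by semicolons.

Depreciable base = $153,750 − $20,800 = $132,950.
Year 1: DB = ⌊$153,750 × 125%/8⌋ = $24,023; SL = ⌊$132,950/8⌋ = $16,618 → take DB $24,023. Book value $129,727.
Year 2: DB = ⌊$129,727 × 125%/8⌋ = $20,269; SL = ⌊$108,927/7⌋ = $15,561 → take DB $20,269. Book value $109,458.
Year 3: DB = ⌊$109,458 × 125%/8⌋ = $17,102; SL = ⌊$88,658/6⌋ = $14,776 → take DB $17,102. Book value $92,356.
Year 4: DB = ⌊$92,356 × 125%/8⌋ = $14,430; SL = ⌊$71,556/5⌋ = $14,311 → take DB $14,430. Book value $77,926.
Year 5: DB = ⌊$77,926 × 125%/8⌋ = $12,175; SL = ⌊$57,126/4⌋ = $14,281 → take SL $14,281. Book value $63,645.
Year 6: DB = ⌊$63,645 × 125%/8⌋ = $9,944; SL = ⌊$42,845/3⌋ = $14,281 → take SL $14,281. Book value $49,364.
Year 7: DB = ⌊$49,364 × 125%/8⌋ = $7,713; SL = ⌊$28,564/2⌋ = $14,282 → take SL $14,282. Book value $35,082.
Year 8 (final): $35,082 − $20,800 = $14,282. Book value $20,800.

$24,023; $20,269; $17,102; $14,430; $14,281; $14,281; $14,282; $14,282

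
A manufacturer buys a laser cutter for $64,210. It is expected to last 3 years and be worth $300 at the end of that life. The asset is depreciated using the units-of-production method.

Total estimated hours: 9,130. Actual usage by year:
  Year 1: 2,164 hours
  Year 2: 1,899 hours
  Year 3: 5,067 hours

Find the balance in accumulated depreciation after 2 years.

$28,441

Depreciable base = $64,210 − $300 = $63,910.
Rate = $63,910 / 9,130 hours = $7 per hour.
Year 1: 2,164 × $7 = $15,148. Book value $49,062.
Year 2: 1,899 × $7 = $13,293. Book value $35,769.
Accumulated through year 2 = $64,210 − $35,769 = $28,441.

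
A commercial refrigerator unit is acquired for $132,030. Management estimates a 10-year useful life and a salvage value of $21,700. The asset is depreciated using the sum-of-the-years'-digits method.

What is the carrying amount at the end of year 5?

$51,790

Depreciable base = $132,030 − $21,700 = $110,330.
Sum of the years' digits = 10+9+8+7+6+5+4+3+2+1 = 55.
Year 1: $110,330 × 10/55 = $20,060. Book value $111,970.
Year 2: $110,330 × 9/55 = $18,054. Book value $93,916.
Year 3: $110,330 × 8/55 = $16,048. Book value $77,868.
Year 4: $110,330 × 7/55 = $14,042. Book value $63,826.
Year 5: $110,330 × 6/55 = $12,036. Book value $51,790.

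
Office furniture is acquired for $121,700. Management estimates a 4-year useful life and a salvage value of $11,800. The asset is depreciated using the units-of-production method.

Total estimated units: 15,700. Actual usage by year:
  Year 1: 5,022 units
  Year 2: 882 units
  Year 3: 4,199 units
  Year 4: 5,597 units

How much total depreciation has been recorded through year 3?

Depreciable base = $121,700 − $11,800 = $109,900.
Rate = $109,900 / 15,700 units = $7 per unit.
Year 1: 5,022 × $7 = $35,154. Book value $86,546.
Year 2: 882 × $7 = $6,174. Book value $80,372.
Year 3: 4,199 × $7 = $29,393. Book value $50,979.
Accumulated through year 3 = $121,700 − $50,979 = $70,721.

$70,721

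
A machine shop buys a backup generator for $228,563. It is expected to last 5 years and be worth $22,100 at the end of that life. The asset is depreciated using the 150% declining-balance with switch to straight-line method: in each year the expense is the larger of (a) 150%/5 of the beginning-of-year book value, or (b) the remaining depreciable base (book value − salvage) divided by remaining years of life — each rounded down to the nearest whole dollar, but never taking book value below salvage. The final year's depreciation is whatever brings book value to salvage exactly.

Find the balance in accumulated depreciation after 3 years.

Depreciable base = $228,563 − $22,100 = $206,463.
Year 1: DB = ⌊$228,563 × 150%/5⌋ = $68,568; SL = ⌊$206,463/5⌋ = $41,292 → take DB $68,568. Book value $159,995.
Year 2: DB = ⌊$159,995 × 150%/5⌋ = $47,998; SL = ⌊$137,895/4⌋ = $34,473 → take DB $47,998. Book value $111,997.
Year 3: DB = ⌊$111,997 × 150%/5⌋ = $33,599; SL = ⌊$89,897/3⌋ = $29,965 → take DB $33,599. Book value $78,398.
Accumulated through year 3 = $228,563 − $78,398 = $150,165.

$150,165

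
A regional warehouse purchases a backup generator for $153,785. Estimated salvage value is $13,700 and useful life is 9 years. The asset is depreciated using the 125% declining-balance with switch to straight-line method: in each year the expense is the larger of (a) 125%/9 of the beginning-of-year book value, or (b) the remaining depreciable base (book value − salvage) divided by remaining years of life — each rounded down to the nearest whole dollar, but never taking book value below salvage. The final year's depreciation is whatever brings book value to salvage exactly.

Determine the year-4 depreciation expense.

Depreciable base = $153,785 − $13,700 = $140,085.
Year 1: DB = ⌊$153,785 × 125%/9⌋ = $21,359; SL = ⌊$140,085/9⌋ = $15,565 → take DB $21,359. Book value $132,426.
Year 2: DB = ⌊$132,426 × 125%/9⌋ = $18,392; SL = ⌊$118,726/8⌋ = $14,840 → take DB $18,392. Book value $114,034.
Year 3: DB = ⌊$114,034 × 125%/9⌋ = $15,838; SL = ⌊$100,334/7⌋ = $14,333 → take DB $15,838. Book value $98,196.
Year 4: DB = ⌊$98,196 × 125%/9⌋ = $13,638; SL = ⌊$84,496/6⌋ = $14,082 → take SL $14,082. Book value $84,114.

$14,082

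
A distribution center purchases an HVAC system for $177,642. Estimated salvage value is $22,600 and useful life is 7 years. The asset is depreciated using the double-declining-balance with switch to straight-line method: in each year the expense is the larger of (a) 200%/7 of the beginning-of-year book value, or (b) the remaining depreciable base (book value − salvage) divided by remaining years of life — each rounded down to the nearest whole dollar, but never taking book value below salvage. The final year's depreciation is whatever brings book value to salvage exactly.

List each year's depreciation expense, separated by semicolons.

Depreciable base = $177,642 − $22,600 = $155,042.
Year 1: DB = ⌊$177,642 × 200%/7⌋ = $50,754; SL = ⌊$155,042/7⌋ = $22,148 → take DB $50,754. Book value $126,888.
Year 2: DB = ⌊$126,888 × 200%/7⌋ = $36,253; SL = ⌊$104,288/6⌋ = $17,381 → take DB $36,253. Book value $90,635.
Year 3: DB = ⌊$90,635 × 200%/7⌋ = $25,895; SL = ⌊$68,035/5⌋ = $13,607 → take DB $25,895. Book value $64,740.
Year 4: DB = ⌊$64,740 × 200%/7⌋ = $18,497; SL = ⌊$42,140/4⌋ = $10,535 → take DB $18,497. Book value $46,243.
Year 5: DB = ⌊$46,243 × 200%/7⌋ = $13,212; SL = ⌊$23,643/3⌋ = $7,881 → take DB $13,212. Book value $33,031.
Year 6: DB = ⌊$33,031 × 200%/7⌋ = $9,437; SL = ⌊$10,431/2⌋ = $5,215 → take DB $9,437. Book value $23,594.
Year 7 (final): $23,594 − $22,600 = $994. Book value $22,600.

$50,754; $36,253; $25,895; $18,497; $13,212; $9,437; $994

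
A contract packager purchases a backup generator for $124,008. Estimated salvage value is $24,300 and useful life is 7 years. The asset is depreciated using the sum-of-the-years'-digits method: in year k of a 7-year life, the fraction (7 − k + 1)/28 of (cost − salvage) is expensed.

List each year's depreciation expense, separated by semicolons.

$24,927; $21,366; $17,805; $14,244; $10,683; $7,122; $3,561

Depreciable base = $124,008 − $24,300 = $99,708.
Sum of the years' digits = 7+6+5+4+3+2+1 = 28.
Year 1: $99,708 × 7/28 = $24,927. Book value $99,081.
Year 2: $99,708 × 6/28 = $21,366. Book value $77,715.
Year 3: $99,708 × 5/28 = $17,805. Book value $59,910.
Year 4: $99,708 × 4/28 = $14,244. Book value $45,666.
Year 5: $99,708 × 3/28 = $10,683. Book value $34,983.
Year 6: $99,708 × 2/28 = $7,122. Book value $27,861.
Year 7: $99,708 × 1/28 = $3,561. Book value $24,300.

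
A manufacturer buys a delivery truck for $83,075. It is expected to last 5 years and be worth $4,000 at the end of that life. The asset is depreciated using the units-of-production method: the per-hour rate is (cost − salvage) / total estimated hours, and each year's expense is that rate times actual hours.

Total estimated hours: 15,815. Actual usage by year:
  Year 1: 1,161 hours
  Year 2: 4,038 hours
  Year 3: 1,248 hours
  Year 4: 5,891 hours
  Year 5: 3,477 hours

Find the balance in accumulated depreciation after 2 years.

$25,995

Depreciable base = $83,075 − $4,000 = $79,075.
Rate = $79,075 / 15,815 hours = $5 per hour.
Year 1: 1,161 × $5 = $5,805. Book value $77,270.
Year 2: 4,038 × $5 = $20,190. Book value $57,080.
Accumulated through year 2 = $83,075 − $57,080 = $25,995.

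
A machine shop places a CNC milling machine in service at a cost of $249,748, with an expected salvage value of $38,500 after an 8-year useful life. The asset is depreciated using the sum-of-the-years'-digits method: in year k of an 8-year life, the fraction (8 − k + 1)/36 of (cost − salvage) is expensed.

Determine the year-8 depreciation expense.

$5,868

Depreciable base = $249,748 − $38,500 = $211,248.
Sum of the years' digits = 8+7+6+5+4+3+2+1 = 36.
Year 1: $211,248 × 8/36 = $46,944. Book value $202,804.
Year 2: $211,248 × 7/36 = $41,076. Book value $161,728.
Year 3: $211,248 × 6/36 = $35,208. Book value $126,520.
Year 4: $211,248 × 5/36 = $29,340. Book value $97,180.
Year 5: $211,248 × 4/36 = $23,472. Book value $73,708.
Year 6: $211,248 × 3/36 = $17,604. Book value $56,104.
Year 7: $211,248 × 2/36 = $11,736. Book value $44,368.
Year 8: $211,248 × 1/36 = $5,868. Book value $38,500.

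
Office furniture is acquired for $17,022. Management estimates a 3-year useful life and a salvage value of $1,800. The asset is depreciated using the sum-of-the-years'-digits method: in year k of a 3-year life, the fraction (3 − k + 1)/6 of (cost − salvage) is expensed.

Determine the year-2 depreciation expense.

Depreciable base = $17,022 − $1,800 = $15,222.
Sum of the years' digits = 3+2+1 = 6.
Year 1: $15,222 × 3/6 = $7,611. Book value $9,411.
Year 2: $15,222 × 2/6 = $5,074. Book value $4,337.

$5,074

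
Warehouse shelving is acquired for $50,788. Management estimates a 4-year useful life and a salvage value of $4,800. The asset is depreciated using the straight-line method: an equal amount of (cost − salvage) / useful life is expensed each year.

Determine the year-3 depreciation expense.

$11,497

Depreciable base = $50,788 − $4,800 = $45,988.
Annual expense = $45,988 / 4 = $11,497.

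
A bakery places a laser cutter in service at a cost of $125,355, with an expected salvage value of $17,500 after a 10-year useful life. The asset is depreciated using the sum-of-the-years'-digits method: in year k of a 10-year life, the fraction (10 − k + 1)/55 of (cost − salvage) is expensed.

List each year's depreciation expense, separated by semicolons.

Depreciable base = $125,355 − $17,500 = $107,855.
Sum of the years' digits = 10+9+8+7+6+5+4+3+2+1 = 55.
Year 1: $107,855 × 10/55 = $19,610. Book value $105,745.
Year 2: $107,855 × 9/55 = $17,649. Book value $88,096.
Year 3: $107,855 × 8/55 = $15,688. Book value $72,408.
Year 4: $107,855 × 7/55 = $13,727. Book value $58,681.
Year 5: $107,855 × 6/55 = $11,766. Book value $46,915.
Year 6: $107,855 × 5/55 = $9,805. Book value $37,110.
Year 7: $107,855 × 4/55 = $7,844. Book value $29,266.
Year 8: $107,855 × 3/55 = $5,883. Book value $23,383.
Year 9: $107,855 × 2/55 = $3,922. Book value $19,461.
Year 10: $107,855 × 1/55 = $1,961. Book value $17,500.

$19,610; $17,649; $15,688; $13,727; $11,766; $9,805; $7,844; $5,883; $3,922; $1,961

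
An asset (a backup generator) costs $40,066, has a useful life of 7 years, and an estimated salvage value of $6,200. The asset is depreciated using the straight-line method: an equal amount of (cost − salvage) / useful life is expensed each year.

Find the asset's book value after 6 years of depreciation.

$11,038

Depreciable base = $40,066 − $6,200 = $33,866.
Annual expense = $33,866 / 7 = $4,838.
End of year 1: book value $35,228.
End of year 2: book value $30,390.
End of year 3: book value $25,552.
End of year 4: book value $20,714.
End of year 5: book value $15,876.
End of year 6: book value $11,038.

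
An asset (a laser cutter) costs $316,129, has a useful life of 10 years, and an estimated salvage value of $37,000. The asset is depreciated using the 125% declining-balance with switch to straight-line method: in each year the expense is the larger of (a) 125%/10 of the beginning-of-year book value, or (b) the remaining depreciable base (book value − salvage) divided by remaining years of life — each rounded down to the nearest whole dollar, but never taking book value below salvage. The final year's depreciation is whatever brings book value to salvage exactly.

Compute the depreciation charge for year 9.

$24,719

Depreciable base = $316,129 − $37,000 = $279,129.
Year 1: DB = ⌊$316,129 × 125%/10⌋ = $39,516; SL = ⌊$279,129/10⌋ = $27,912 → take DB $39,516. Book value $276,613.
Year 2: DB = ⌊$276,613 × 125%/10⌋ = $34,576; SL = ⌊$239,613/9⌋ = $26,623 → take DB $34,576. Book value $242,037.
Year 3: DB = ⌊$242,037 × 125%/10⌋ = $30,254; SL = ⌊$205,037/8⌋ = $25,629 → take DB $30,254. Book value $211,783.
Year 4: DB = ⌊$211,783 × 125%/10⌋ = $26,472; SL = ⌊$174,783/7⌋ = $24,969 → take DB $26,472. Book value $185,311.
Year 5: DB = ⌊$185,311 × 125%/10⌋ = $23,163; SL = ⌊$148,311/6⌋ = $24,718 → take SL $24,718. Book value $160,593.
Year 6: DB = ⌊$160,593 × 125%/10⌋ = $20,074; SL = ⌊$123,593/5⌋ = $24,718 → take SL $24,718. Book value $135,875.
Year 7: DB = ⌊$135,875 × 125%/10⌋ = $16,984; SL = ⌊$98,875/4⌋ = $24,718 → take SL $24,718. Book value $111,157.
Year 8: DB = ⌊$111,157 × 125%/10⌋ = $13,894; SL = ⌊$74,157/3⌋ = $24,719 → take SL $24,719. Book value $86,438.
Year 9: DB = ⌊$86,438 × 125%/10⌋ = $10,804; SL = ⌊$49,438/2⌋ = $24,719 → take SL $24,719. Book value $61,719.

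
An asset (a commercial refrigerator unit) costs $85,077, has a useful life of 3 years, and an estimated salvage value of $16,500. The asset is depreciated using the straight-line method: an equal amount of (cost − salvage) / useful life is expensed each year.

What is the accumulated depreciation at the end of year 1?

$22,859

Depreciable base = $85,077 − $16,500 = $68,577.
Annual expense = $68,577 / 3 = $22,859.
End of year 1: book value $62,218.
Accumulated through year 1 = $85,077 − $62,218 = $22,859.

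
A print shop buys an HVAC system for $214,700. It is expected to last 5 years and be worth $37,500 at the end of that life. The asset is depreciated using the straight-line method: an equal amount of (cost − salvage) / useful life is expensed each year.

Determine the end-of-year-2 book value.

Depreciable base = $214,700 − $37,500 = $177,200.
Annual expense = $177,200 / 5 = $35,440.
End of year 1: book value $179,260.
End of year 2: book value $143,820.

$143,820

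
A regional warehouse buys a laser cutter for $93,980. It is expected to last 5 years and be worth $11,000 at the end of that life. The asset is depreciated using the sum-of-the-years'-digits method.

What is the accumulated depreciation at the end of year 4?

$77,448

Depreciable base = $93,980 − $11,000 = $82,980.
Sum of the years' digits = 5+4+3+2+1 = 15.
Year 1: $82,980 × 5/15 = $27,660. Book value $66,320.
Year 2: $82,980 × 4/15 = $22,128. Book value $44,192.
Year 3: $82,980 × 3/15 = $16,596. Book value $27,596.
Year 4: $82,980 × 2/15 = $11,064. Book value $16,532.
Accumulated through year 4 = $93,980 − $16,532 = $77,448.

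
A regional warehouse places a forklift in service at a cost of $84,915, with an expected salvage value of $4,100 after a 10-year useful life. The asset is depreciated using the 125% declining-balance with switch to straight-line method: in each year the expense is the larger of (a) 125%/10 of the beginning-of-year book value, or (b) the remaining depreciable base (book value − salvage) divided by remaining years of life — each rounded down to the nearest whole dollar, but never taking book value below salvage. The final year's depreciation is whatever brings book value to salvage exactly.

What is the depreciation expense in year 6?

Depreciable base = $84,915 − $4,100 = $80,815.
Year 1: DB = ⌊$84,915 × 125%/10⌋ = $10,614; SL = ⌊$80,815/10⌋ = $8,081 → take DB $10,614. Book value $74,301.
Year 2: DB = ⌊$74,301 × 125%/10⌋ = $9,287; SL = ⌊$70,201/9⌋ = $7,800 → take DB $9,287. Book value $65,014.
Year 3: DB = ⌊$65,014 × 125%/10⌋ = $8,126; SL = ⌊$60,914/8⌋ = $7,614 → take DB $8,126. Book value $56,888.
Year 4: DB = ⌊$56,888 × 125%/10⌋ = $7,111; SL = ⌊$52,788/7⌋ = $7,541 → take SL $7,541. Book value $49,347.
Year 5: DB = ⌊$49,347 × 125%/10⌋ = $6,168; SL = ⌊$45,247/6⌋ = $7,541 → take SL $7,541. Book value $41,806.
Year 6: DB = ⌊$41,806 × 125%/10⌋ = $5,225; SL = ⌊$37,706/5⌋ = $7,541 → take SL $7,541. Book value $34,265.

$7,541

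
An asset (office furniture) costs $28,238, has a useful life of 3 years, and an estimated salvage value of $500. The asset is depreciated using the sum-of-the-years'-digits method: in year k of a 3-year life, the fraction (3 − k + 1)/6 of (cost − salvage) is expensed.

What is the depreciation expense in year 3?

Depreciable base = $28,238 − $500 = $27,738.
Sum of the years' digits = 3+2+1 = 6.
Year 1: $27,738 × 3/6 = $13,869. Book value $14,369.
Year 2: $27,738 × 2/6 = $9,246. Book value $5,123.
Year 3: $27,738 × 1/6 = $4,623. Book value $500.

$4,623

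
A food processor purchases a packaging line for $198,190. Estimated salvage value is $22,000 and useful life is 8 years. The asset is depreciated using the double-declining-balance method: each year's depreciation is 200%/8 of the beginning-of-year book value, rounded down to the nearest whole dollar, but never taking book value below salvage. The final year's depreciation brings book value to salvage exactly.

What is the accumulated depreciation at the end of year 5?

$151,157

Depreciable base = $198,190 − $22,000 = $176,190.
Year 1: ⌊$198,190 × 200%/8⌋ = $49,547. Book value $148,643.
Year 2: ⌊$148,643 × 200%/8⌋ = $37,160. Book value $111,483.
Year 3: ⌊$111,483 × 200%/8⌋ = $27,870. Book value $83,613.
Year 4: ⌊$83,613 × 200%/8⌋ = $20,903. Book value $62,710.
Year 5: ⌊$62,710 × 200%/8⌋ = $15,677. Book value $47,033.
Accumulated through year 5 = $198,190 − $47,033 = $151,157.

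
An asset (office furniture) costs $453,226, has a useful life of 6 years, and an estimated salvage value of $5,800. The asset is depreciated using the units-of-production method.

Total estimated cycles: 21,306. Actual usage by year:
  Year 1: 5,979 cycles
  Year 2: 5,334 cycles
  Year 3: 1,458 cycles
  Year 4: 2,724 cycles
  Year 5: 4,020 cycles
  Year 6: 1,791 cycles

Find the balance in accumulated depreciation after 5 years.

$409,815

Depreciable base = $453,226 − $5,800 = $447,426.
Rate = $447,426 / 21,306 cycles = $21 per cycle.
Year 1: 5,979 × $21 = $125,559. Book value $327,667.
Year 2: 5,334 × $21 = $112,014. Book value $215,653.
Year 3: 1,458 × $21 = $30,618. Book value $185,035.
Year 4: 2,724 × $21 = $57,204. Book value $127,831.
Year 5: 4,020 × $21 = $84,420. Book value $43,411.
Accumulated through year 5 = $453,226 − $43,411 = $409,815.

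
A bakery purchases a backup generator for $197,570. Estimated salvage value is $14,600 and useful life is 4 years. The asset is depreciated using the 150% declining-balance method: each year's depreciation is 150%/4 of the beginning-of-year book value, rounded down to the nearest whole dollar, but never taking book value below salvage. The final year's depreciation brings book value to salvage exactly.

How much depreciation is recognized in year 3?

$28,941

Depreciable base = $197,570 − $14,600 = $182,970.
Year 1: ⌊$197,570 × 150%/4⌋ = $74,088. Book value $123,482.
Year 2: ⌊$123,482 × 150%/4⌋ = $46,305. Book value $77,177.
Year 3: ⌊$77,177 × 150%/4⌋ = $28,941. Book value $48,236.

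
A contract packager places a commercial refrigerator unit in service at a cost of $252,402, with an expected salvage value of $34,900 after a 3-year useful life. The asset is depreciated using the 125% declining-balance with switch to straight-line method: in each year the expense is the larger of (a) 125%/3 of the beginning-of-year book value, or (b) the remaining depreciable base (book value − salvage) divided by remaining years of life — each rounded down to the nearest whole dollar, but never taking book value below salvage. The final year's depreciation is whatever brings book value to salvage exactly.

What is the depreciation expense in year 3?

$50,988

Depreciable base = $252,402 − $34,900 = $217,502.
Year 1: DB = ⌊$252,402 × 125%/3⌋ = $105,167; SL = ⌊$217,502/3⌋ = $72,500 → take DB $105,167. Book value $147,235.
Year 2: DB = ⌊$147,235 × 125%/3⌋ = $61,347; SL = ⌊$112,335/2⌋ = $56,167 → take DB $61,347. Book value $85,888.
Year 3 (final): $85,888 − $34,900 = $50,988. Book value $34,900.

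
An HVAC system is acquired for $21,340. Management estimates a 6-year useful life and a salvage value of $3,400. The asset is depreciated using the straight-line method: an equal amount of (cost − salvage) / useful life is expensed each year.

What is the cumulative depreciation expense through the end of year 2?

Depreciable base = $21,340 − $3,400 = $17,940.
Annual expense = $17,940 / 6 = $2,990.
End of year 1: book value $18,350.
End of year 2: book value $15,360.
Accumulated through year 2 = $21,340 − $15,360 = $5,980.

$5,980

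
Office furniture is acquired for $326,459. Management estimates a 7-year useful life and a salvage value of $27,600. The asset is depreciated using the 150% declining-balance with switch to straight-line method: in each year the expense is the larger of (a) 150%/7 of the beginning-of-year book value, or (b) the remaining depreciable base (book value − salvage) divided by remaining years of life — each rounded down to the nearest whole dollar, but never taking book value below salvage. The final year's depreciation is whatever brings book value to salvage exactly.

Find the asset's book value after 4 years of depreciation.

Depreciable base = $326,459 − $27,600 = $298,859.
Year 1: DB = ⌊$326,459 × 150%/7⌋ = $69,955; SL = ⌊$298,859/7⌋ = $42,694 → take DB $69,955. Book value $256,504.
Year 2: DB = ⌊$256,504 × 150%/7⌋ = $54,965; SL = ⌊$228,904/6⌋ = $38,150 → take DB $54,965. Book value $201,539.
Year 3: DB = ⌊$201,539 × 150%/7⌋ = $43,186; SL = ⌊$173,939/5⌋ = $34,787 → take DB $43,186. Book value $158,353.
Year 4: DB = ⌊$158,353 × 150%/7⌋ = $33,932; SL = ⌊$130,753/4⌋ = $32,688 → take DB $33,932. Book value $124,421.

$124,421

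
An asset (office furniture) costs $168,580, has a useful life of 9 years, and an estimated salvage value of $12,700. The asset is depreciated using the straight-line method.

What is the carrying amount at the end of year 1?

$151,260

Depreciable base = $168,580 − $12,700 = $155,880.
Annual expense = $155,880 / 9 = $17,320.
End of year 1: book value $151,260.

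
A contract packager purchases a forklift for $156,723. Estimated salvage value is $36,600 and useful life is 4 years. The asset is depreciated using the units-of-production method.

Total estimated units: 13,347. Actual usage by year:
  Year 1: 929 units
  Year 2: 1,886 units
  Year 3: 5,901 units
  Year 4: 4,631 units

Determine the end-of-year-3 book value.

$78,279

Depreciable base = $156,723 − $36,600 = $120,123.
Rate = $120,123 / 13,347 units = $9 per unit.
Year 1: 929 × $9 = $8,361. Book value $148,362.
Year 2: 1,886 × $9 = $16,974. Book value $131,388.
Year 3: 5,901 × $9 = $53,109. Book value $78,279.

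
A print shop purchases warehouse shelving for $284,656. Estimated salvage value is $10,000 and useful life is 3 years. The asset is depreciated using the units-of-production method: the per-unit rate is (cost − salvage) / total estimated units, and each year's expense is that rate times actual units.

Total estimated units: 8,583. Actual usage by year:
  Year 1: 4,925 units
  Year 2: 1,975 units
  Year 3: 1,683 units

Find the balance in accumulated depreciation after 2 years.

$220,800

Depreciable base = $284,656 − $10,000 = $274,656.
Rate = $274,656 / 8,583 units = $32 per unit.
Year 1: 4,925 × $32 = $157,600. Book value $127,056.
Year 2: 1,975 × $32 = $63,200. Book value $63,856.
Accumulated through year 2 = $284,656 − $63,856 = $220,800.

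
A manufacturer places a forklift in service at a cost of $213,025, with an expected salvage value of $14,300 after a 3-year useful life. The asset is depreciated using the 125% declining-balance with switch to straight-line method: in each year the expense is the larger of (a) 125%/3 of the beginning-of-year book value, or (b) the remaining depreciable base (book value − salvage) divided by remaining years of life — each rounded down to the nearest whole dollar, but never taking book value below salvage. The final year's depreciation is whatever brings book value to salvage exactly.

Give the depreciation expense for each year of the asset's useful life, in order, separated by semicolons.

Depreciable base = $213,025 − $14,300 = $198,725.
Year 1: DB = ⌊$213,025 × 125%/3⌋ = $88,760; SL = ⌊$198,725/3⌋ = $66,241 → take DB $88,760. Book value $124,265.
Year 2: DB = ⌊$124,265 × 125%/3⌋ = $51,777; SL = ⌊$109,965/2⌋ = $54,982 → take SL $54,982. Book value $69,283.
Year 3 (final): $69,283 − $14,300 = $54,983. Book value $14,300.

$88,760; $54,982; $54,983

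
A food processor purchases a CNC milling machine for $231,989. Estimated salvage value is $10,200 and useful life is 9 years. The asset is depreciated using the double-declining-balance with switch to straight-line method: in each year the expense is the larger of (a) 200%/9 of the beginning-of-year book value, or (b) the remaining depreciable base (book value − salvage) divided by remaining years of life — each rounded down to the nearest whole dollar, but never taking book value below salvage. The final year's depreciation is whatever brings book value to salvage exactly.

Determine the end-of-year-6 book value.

$51,359

Depreciable base = $231,989 − $10,200 = $221,789.
Year 1: DB = ⌊$231,989 × 200%/9⌋ = $51,553; SL = ⌊$221,789/9⌋ = $24,643 → take DB $51,553. Book value $180,436.
Year 2: DB = ⌊$180,436 × 200%/9⌋ = $40,096; SL = ⌊$170,236/8⌋ = $21,279 → take DB $40,096. Book value $140,340.
Year 3: DB = ⌊$140,340 × 200%/9⌋ = $31,186; SL = ⌊$130,140/7⌋ = $18,591 → take DB $31,186. Book value $109,154.
Year 4: DB = ⌊$109,154 × 200%/9⌋ = $24,256; SL = ⌊$98,954/6⌋ = $16,492 → take DB $24,256. Book value $84,898.
Year 5: DB = ⌊$84,898 × 200%/9⌋ = $18,866; SL = ⌊$74,698/5⌋ = $14,939 → take DB $18,866. Book value $66,032.
Year 6: DB = ⌊$66,032 × 200%/9⌋ = $14,673; SL = ⌊$55,832/4⌋ = $13,958 → take DB $14,673. Book value $51,359.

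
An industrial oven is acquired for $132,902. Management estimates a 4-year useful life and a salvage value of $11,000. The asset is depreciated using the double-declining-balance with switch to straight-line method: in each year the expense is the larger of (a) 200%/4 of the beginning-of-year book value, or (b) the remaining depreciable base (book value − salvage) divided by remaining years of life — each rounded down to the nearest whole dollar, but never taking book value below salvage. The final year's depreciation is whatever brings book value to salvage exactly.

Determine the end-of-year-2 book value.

Depreciable base = $132,902 − $11,000 = $121,902.
Year 1: DB = ⌊$132,902 × 200%/4⌋ = $66,451; SL = ⌊$121,902/4⌋ = $30,475 → take DB $66,451. Book value $66,451.
Year 2: DB = ⌊$66,451 × 200%/4⌋ = $33,225; SL = ⌊$55,451/3⌋ = $18,483 → take DB $33,225. Book value $33,226.

$33,226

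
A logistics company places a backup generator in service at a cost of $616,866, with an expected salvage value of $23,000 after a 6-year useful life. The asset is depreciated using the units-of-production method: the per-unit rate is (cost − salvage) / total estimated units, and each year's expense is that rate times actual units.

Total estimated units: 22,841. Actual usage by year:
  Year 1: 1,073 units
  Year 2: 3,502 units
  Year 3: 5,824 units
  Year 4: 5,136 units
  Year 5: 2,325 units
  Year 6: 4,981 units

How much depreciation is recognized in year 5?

$60,450

Depreciable base = $616,866 − $23,000 = $593,866.
Rate = $593,866 / 22,841 units = $26 per unit.
Year 1: 1,073 × $26 = $27,898. Book value $588,968.
Year 2: 3,502 × $26 = $91,052. Book value $497,916.
Year 3: 5,824 × $26 = $151,424. Book value $346,492.
Year 4: 5,136 × $26 = $133,536. Book value $212,956.
Year 5: 2,325 × $26 = $60,450. Book value $152,506.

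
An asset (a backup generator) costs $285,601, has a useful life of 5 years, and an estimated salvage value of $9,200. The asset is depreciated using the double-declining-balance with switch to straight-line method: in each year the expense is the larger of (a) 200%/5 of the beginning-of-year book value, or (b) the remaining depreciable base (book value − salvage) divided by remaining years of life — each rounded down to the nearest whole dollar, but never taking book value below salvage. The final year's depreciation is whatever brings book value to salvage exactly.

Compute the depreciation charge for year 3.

$41,126

Depreciable base = $285,601 − $9,200 = $276,401.
Year 1: DB = ⌊$285,601 × 200%/5⌋ = $114,240; SL = ⌊$276,401/5⌋ = $55,280 → take DB $114,240. Book value $171,361.
Year 2: DB = ⌊$171,361 × 200%/5⌋ = $68,544; SL = ⌊$162,161/4⌋ = $40,540 → take DB $68,544. Book value $102,817.
Year 3: DB = ⌊$102,817 × 200%/5⌋ = $41,126; SL = ⌊$93,617/3⌋ = $31,205 → take DB $41,126. Book value $61,691.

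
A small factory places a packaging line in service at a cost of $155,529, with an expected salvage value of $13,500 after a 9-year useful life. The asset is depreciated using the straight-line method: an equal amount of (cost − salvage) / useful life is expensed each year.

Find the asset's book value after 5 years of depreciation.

Depreciable base = $155,529 − $13,500 = $142,029.
Annual expense = $142,029 / 9 = $15,781.
End of year 1: book value $139,748.
End of year 2: book value $123,967.
End of year 3: book value $108,186.
End of year 4: book value $92,405.
End of year 5: book value $76,624.

$76,624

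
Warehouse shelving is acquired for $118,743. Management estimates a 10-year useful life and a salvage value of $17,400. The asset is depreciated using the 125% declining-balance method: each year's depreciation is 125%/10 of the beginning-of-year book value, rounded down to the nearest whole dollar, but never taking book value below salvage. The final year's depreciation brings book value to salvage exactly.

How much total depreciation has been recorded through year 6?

Depreciable base = $118,743 − $17,400 = $101,343.
Year 1: ⌊$118,743 × 125%/10⌋ = $14,842. Book value $103,901.
Year 2: ⌊$103,901 × 125%/10⌋ = $12,987. Book value $90,914.
Year 3: ⌊$90,914 × 125%/10⌋ = $11,364. Book value $79,550.
Year 4: ⌊$79,550 × 125%/10⌋ = $9,943. Book value $69,607.
Year 5: ⌊$69,607 × 125%/10⌋ = $8,700. Book value $60,907.
Year 6: ⌊$60,907 × 125%/10⌋ = $7,613. Book value $53,294.
Accumulated through year 6 = $118,743 − $53,294 = $65,449.

$65,449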